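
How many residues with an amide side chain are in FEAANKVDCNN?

Asparagine (N) and glutamine (Q) have uncharged amide side chains.
Matching residues: N5, N10, N11.

3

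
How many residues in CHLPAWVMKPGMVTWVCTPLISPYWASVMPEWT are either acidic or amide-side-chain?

Acidic: D, E. Amide-side-chain: N, Q.
Acidic residues here: E31 (1).
Amide-side-chain residues here: none (0).
The two groups share no amino acid, so total = 1 + 0 = 1.

1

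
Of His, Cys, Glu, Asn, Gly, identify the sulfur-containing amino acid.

The sulfur-bearing residues are cysteine (–SH) and methionine (–S–CH₃).
Of the listed options, only Cys belongs to this group.

Cys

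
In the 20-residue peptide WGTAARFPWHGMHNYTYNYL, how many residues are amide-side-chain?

2

Only N (asparagine) and Q (glutamine) carry a side-chain carboxamide.
Matching residues: N14, N18.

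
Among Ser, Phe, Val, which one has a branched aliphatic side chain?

The BCAAs are Val, Leu, and Ile — aliphatic side chains with a branch point.
Of the listed options, only Val belongs to this group.

Val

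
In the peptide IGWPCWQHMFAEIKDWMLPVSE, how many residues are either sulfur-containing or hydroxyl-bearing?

4

Sulfur-containing: C, M. Hydroxyl-bearing: S, T, Y.
Sulfur-containing residues here: C5, M9, M17 (3).
Hydroxyl-bearing residues here: S21 (1).
The two groups share no amino acid, so total = 3 + 1 = 4.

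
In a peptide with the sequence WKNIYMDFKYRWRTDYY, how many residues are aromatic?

7

F, W, and Y each carry an aromatic ring on the side chain.
Matching residues: W1, Y5, F8, Y10, W12, Y16, Y17.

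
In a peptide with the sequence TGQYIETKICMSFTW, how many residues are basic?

1

Lysine (K), arginine (R), and histidine (H) have basic, nitrogen-containing side chains.
Matching residues: K8.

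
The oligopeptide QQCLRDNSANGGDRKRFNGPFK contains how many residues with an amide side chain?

Asparagine (N) and glutamine (Q) have uncharged amide side chains.
Matching residues: Q1, Q2, N7, N10, N18.

5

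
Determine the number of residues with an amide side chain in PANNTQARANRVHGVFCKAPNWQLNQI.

Only N (asparagine) and Q (glutamine) carry a side-chain carboxamide.
Matching residues: N3, N4, Q6, N10, N21, Q23, N25, Q26.

8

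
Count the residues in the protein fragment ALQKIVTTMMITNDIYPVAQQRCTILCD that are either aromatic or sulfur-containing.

5

Aromatic: F, W, Y. Sulfur-containing: C, M.
Aromatic residues here: Y16 (1).
Sulfur-containing residues here: M9, M10, C23, C27 (4).
The two groups share no amino acid, so total = 1 + 4 = 5.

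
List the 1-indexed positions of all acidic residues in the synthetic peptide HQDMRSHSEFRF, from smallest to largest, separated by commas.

3, 9

Aspartate (D) and glutamate (E) have carboxylic-acid side chains and are the acidic amino acids.
Matching residues: D3, E9.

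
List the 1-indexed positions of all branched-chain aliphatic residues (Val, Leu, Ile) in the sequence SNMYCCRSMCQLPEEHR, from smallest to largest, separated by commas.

12

Matching residues: L12.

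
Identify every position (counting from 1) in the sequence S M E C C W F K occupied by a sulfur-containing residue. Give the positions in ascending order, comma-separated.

Cysteine (C, thiol) and methionine (M, thioether) are the two sulfur-containing amino acids.
Matching residues: M2, C4, C5.

2, 4, 5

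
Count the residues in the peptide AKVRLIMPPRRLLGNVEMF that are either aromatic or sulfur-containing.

Aromatic: F, W, Y. Sulfur-containing: C, M.
Aromatic residues here: F19 (1).
Sulfur-containing residues here: M7, M18 (2).
The two groups share no amino acid, so total = 1 + 2 = 3.

3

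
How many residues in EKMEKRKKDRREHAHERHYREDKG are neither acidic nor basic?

4

Acidic: D, E. Basic: K, R, H. All other residues are neither.
Matching residues: M3, A14, Y19, G24.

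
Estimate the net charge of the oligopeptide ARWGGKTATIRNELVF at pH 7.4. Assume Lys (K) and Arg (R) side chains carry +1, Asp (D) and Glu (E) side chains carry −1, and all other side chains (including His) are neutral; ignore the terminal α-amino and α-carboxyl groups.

+2

Positive (K, R): R2, K6, R11 → +3.
Negative (D, E): E13 → −1.
Net charge = (+3) + (−1) = +2.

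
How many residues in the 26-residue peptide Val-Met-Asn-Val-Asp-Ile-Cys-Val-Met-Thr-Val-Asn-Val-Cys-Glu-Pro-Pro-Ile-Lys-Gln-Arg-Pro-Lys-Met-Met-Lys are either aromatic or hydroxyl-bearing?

1

Aromatic: F, W, Y. Hydroxyl-bearing: S, T, Y.
Aromatic residues here: none (0).
Hydroxyl-bearing residues here: Thr10 (1).
(Y belongs to both groups, but none appear in this sequence.) Total = 0 + 1 = 1.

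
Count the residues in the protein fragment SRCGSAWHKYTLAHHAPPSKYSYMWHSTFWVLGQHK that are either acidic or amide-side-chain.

1

Acidic: D, E. Amide-side-chain: N, Q.
Acidic residues here: none (0).
Amide-side-chain residues here: Q34 (1).
The two groups share no amino acid, so total = 0 + 1 = 1.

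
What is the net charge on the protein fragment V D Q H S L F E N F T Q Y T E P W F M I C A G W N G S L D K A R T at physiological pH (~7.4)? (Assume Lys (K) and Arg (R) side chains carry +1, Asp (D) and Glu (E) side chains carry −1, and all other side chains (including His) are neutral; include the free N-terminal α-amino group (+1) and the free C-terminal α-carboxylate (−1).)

Positive (K, R): K30, R32 → +2.
Negative (D, E): D2, E8, E15, D29 → −4.
The N-terminus (+1) and C-terminus (−1) cancel.
Net charge = (+2) + (−4) = −2.

-2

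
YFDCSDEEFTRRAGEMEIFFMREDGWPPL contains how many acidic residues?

8

The acidic residues are Asp (D) and Glu (E), whose side chains end in a carboxylate group.
Matching residues: D3, D6, E7, E8, E15, E17, E23, D24.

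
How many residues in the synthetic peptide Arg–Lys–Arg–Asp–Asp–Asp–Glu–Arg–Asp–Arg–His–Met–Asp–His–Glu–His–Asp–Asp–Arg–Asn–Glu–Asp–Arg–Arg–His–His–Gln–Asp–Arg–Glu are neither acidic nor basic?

Acidic: D, E. Basic: K, R, H. All other residues are neither.
Matching residues: Met12, Asn20, Gln27.

3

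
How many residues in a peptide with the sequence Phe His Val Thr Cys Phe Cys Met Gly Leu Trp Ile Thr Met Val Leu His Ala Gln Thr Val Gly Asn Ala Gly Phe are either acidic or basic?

2

Acidic: D, E. Basic: H, K, R.
Acidic residues here: none (0).
Basic residues here: His2, His17 (2).
The two groups share no amino acid, so total = 0 + 2 = 2.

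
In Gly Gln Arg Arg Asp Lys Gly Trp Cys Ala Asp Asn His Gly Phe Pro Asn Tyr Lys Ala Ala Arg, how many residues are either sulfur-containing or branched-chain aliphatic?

1

Sulfur-containing: C, M. Branched-chain aliphatic: I, L, V.
Sulfur-containing residues here: Cys9 (1).
Branched-chain aliphatic residues here: none (0).
The two groups share no amino acid, so total = 1 + 0 = 1.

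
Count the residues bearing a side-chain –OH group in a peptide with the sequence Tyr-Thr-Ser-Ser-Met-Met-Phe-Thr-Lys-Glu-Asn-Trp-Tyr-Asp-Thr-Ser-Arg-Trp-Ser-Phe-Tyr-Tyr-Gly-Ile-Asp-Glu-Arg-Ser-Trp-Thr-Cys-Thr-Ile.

Serine (S), threonine (T), and tyrosine (Y) each carry a hydroxyl group on the side chain.
Matching residues: Tyr1, Thr2, Ser3, Ser4, Thr8, Tyr13, Thr15, Ser16, Ser19, Tyr21, Tyr22, Ser28, Thr30, Thr32.

14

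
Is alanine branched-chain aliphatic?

V, L, and I make up the branched-chain aliphatic group.
Alanine is not in this group.

No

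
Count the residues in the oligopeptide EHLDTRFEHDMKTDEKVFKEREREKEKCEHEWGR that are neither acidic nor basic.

Acidic: D, E. Basic: K, R, H. All other residues are neither.
Matching residues: L3, T5, F7, M11, T13, V17, F18, C28, W32, G33.

10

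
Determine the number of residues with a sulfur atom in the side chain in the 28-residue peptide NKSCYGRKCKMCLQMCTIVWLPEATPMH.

7

Cysteine (C, thiol) and methionine (M, thioether) are the two sulfur-containing amino acids.
Matching residues: C4, C9, M11, C12, M15, C16, M27.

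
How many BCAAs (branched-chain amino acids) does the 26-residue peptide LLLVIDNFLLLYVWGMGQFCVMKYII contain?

The BCAAs are Val, Leu, and Ile — aliphatic side chains with a branch point.
Matching residues: L1, L2, L3, V4, I5, L9, L10, L11, V13, V21, I25, I26.

12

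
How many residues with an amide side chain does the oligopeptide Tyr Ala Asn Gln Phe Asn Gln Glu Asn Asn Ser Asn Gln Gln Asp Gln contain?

10

The amide-side-chain residues are Asn (N) and Gln (Q).
Matching residues: Asn3, Gln4, Asn6, Gln7, Asn9, Asn10, Asn12, Gln13, Gln14, Gln16.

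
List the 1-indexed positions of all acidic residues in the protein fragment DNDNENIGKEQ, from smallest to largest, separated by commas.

1, 3, 5, 10

Only D (aspartate) and E (glutamate) carry a side-chain carboxylic acid.
Matching residues: D1, D3, E5, E10.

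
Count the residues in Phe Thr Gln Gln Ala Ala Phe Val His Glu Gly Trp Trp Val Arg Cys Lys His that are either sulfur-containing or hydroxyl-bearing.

Sulfur-containing: C, M. Hydroxyl-bearing: S, T, Y.
Sulfur-containing residues here: Cys16 (1).
Hydroxyl-bearing residues here: Thr2 (1).
The two groups share no amino acid, so total = 1 + 1 = 2.

2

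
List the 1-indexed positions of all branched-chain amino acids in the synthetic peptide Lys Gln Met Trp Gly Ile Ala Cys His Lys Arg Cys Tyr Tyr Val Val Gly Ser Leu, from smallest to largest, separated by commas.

The BCAAs are Val, Leu, and Ile — aliphatic side chains with a branch point.
Matching residues: Ile6, Val15, Val16, Leu19.

6, 15, 16, 19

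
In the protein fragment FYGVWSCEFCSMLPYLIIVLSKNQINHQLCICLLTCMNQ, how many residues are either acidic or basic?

3

Acidic: D, E. Basic: H, K, R.
Acidic residues here: E8 (1).
Basic residues here: K22, H27 (2).
The two groups share no amino acid, so total = 1 + 2 = 3.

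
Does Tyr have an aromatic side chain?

F, W, and Y each carry an aromatic ring on the side chain.
Tyrosine is in this group.

Yes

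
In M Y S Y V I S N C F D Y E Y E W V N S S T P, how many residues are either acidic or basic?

3

Acidic: D, E. Basic: H, K, R.
Acidic residues here: D11, E13, E15 (3).
Basic residues here: none (0).
The two groups share no amino acid, so total = 3 + 0 = 3.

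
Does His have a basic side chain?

K, R, and H are the three residues with basic side chains (ε-amine, guanidinium, and imidazole respectively).
Histidine is in this group.

Yes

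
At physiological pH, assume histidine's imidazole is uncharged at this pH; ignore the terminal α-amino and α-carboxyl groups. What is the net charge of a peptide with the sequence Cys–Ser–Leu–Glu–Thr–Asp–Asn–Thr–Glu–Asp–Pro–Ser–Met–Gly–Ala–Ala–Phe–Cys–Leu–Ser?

Near pH 7.4, K and R contribute +1 each, D and E contribute −1 each, and every other side chain (His included, as stated) is uncharged.
Positive (K, R): none → +0.
Negative (D, E): Glu4, Asp6, Glu9, Asp10 → −4.
Net charge = (+0) + (−4) = −4.

-4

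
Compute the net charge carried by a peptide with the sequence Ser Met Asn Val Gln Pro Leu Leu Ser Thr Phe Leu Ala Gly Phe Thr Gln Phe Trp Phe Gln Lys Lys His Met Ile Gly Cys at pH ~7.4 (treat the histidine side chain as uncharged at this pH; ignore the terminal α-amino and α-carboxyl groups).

+2

The side chains ionized at physiological pH are Lys/Arg (+1) and Asp/Glu (−1); with His treated as neutral, nothing else contributes.
Positive (K, R): Lys22, Lys23 → +2.
Negative (D, E): none → −0.
Net charge = (+2) + (−0) = +2.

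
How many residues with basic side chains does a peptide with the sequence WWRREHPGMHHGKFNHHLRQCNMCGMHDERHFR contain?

The basic amino acids are Lys (K), Arg (R), and His (H).
Matching residues: R3, R4, H6, H10, H11, K13, H16, H17, R19, H27, R30, H31, R33.

13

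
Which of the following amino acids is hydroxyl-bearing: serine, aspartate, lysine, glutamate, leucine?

serine

The –OH-bearing residues are Ser, Thr (aliphatic alcohols), and Tyr (phenol).
Of the listed options, only serine belongs to this group.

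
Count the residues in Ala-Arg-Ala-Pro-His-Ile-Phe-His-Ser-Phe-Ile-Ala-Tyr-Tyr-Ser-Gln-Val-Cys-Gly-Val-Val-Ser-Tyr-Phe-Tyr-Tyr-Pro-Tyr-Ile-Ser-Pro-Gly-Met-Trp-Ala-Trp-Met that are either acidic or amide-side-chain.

Acidic: D, E. Amide-side-chain: N, Q.
Acidic residues here: none (0).
Amide-side-chain residues here: Gln16 (1).
The two groups share no amino acid, so total = 0 + 1 = 1.

1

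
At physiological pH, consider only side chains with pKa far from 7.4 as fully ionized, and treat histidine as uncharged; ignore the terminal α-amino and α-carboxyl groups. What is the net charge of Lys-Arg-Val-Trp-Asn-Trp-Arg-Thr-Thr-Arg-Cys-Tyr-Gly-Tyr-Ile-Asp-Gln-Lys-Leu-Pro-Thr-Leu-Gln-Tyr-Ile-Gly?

+4

Near pH 7.4, K and R contribute +1 each, D and E contribute −1 each, and every other side chain (His included, as stated) is uncharged.
Positive (K, R): Lys1, Arg2, Arg7, Arg10, Lys18 → +5.
Negative (D, E): Asp16 → −1.
Net charge = (+5) + (−1) = +4.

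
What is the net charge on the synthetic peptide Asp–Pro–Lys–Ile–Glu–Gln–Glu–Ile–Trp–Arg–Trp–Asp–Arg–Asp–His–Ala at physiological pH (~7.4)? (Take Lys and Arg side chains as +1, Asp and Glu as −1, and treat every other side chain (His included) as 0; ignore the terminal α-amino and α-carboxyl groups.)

-2

Positive (K, R): Lys3, Arg10, Arg13 → +3.
Negative (D, E): Asp1, Glu5, Glu7, Asp12, Asp14 → −5.
Net charge = (+3) + (−5) = −2.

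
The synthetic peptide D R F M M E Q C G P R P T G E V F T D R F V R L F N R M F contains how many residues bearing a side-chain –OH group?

The –OH-bearing residues are Ser, Thr (aliphatic alcohols), and Tyr (phenol).
Matching residues: T13, T18.

2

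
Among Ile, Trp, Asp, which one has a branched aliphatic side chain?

Ile

V, L, and I make up the branched-chain aliphatic group.
Of the listed options, only Ile belongs to this group.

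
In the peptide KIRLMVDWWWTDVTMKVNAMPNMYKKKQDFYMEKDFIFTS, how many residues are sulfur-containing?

5

Cysteine (C, thiol) and methionine (M, thioether) are the two sulfur-containing amino acids.
Matching residues: M5, M15, M20, M23, M32.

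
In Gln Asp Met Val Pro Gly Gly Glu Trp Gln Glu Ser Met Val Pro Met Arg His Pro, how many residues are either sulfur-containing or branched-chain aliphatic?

5

Sulfur-containing: C, M. Branched-chain aliphatic: I, L, V.
Sulfur-containing residues here: Met3, Met13, Met16 (3).
Branched-chain aliphatic residues here: Val4, Val14 (2).
The two groups share no amino acid, so total = 3 + 2 = 5.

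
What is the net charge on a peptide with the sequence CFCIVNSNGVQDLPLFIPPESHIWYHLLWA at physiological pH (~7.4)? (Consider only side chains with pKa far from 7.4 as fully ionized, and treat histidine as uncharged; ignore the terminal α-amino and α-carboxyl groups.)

The side chains ionized at physiological pH are Lys/Arg (+1) and Asp/Glu (−1); with His treated as neutral, nothing else contributes.
Positive (K, R): none → +0.
Negative (D, E): D12, E20 → −2.
Net charge = (+0) + (−2) = −2.

-2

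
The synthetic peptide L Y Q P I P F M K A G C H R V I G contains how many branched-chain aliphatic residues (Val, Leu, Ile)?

Matching residues: L1, I5, V15, I16.

4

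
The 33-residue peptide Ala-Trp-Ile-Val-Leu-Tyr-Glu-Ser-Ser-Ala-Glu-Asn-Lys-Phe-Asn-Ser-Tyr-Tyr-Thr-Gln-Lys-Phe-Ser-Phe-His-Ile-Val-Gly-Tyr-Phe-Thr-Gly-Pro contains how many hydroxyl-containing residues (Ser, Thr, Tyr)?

Matching residues: Tyr6, Ser8, Ser9, Ser16, Tyr17, Tyr18, Thr19, Ser23, Tyr29, Thr31.

10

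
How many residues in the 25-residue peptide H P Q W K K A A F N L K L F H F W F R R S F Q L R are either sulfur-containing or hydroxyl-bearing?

1

Sulfur-containing: C, M. Hydroxyl-bearing: S, T, Y.
Sulfur-containing residues here: none (0).
Hydroxyl-bearing residues here: S21 (1).
The two groups share no amino acid, so total = 0 + 1 = 1.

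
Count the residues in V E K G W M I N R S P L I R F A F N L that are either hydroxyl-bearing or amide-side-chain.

Hydroxyl-bearing: S, T, Y. Amide-side-chain: N, Q.
Hydroxyl-bearing residues here: S10 (1).
Amide-side-chain residues here: N8, N18 (2).
The two groups share no amino acid, so total = 1 + 2 = 3.

3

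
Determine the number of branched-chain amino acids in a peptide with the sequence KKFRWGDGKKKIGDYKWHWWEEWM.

1

The BCAAs are Val, Leu, and Ile — aliphatic side chains with a branch point.
Matching residues: I12.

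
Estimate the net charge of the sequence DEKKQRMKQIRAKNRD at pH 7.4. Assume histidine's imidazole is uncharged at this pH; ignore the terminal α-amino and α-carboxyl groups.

+4

The side chains ionized at physiological pH are Lys/Arg (+1) and Asp/Glu (−1); with His treated as neutral, nothing else contributes.
Positive (K, R): K3, K4, R6, K8, R11, K13, R15 → +7.
Negative (D, E): D1, E2, D16 → −3.
Net charge = (+7) + (−3) = +4.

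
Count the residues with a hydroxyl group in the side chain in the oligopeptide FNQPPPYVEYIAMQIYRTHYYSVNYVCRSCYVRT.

11

The –OH-bearing residues are Ser, Thr (aliphatic alcohols), and Tyr (phenol).
Matching residues: Y7, Y10, Y16, T18, Y20, Y21, S22, Y25, S29, Y31, T34.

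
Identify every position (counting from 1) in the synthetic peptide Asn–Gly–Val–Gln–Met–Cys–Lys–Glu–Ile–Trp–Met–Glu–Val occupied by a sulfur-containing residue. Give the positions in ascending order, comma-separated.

5, 6, 11

Matching residues: Met5, Cys6, Met11.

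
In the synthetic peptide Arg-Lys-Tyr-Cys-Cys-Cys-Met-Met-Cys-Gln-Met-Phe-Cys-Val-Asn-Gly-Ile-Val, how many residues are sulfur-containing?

Only Cys (C) and Met (M) have a sulfur atom in the side chain.
Matching residues: Cys4, Cys5, Cys6, Met7, Met8, Cys9, Met11, Cys13.

8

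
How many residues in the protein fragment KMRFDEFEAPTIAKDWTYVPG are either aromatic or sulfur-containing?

5

Aromatic: F, W, Y. Sulfur-containing: C, M.
Aromatic residues here: F4, F7, W16, Y18 (4).
Sulfur-containing residues here: M2 (1).
The two groups share no amino acid, so total = 4 + 1 = 5.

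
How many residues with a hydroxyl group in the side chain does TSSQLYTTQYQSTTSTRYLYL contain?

Serine (S), threonine (T), and tyrosine (Y) each carry a hydroxyl group on the side chain.
Matching residues: T1, S2, S3, Y6, T7, T8, Y10, S12, T13, T14, S15, T16, Y18, Y20.

14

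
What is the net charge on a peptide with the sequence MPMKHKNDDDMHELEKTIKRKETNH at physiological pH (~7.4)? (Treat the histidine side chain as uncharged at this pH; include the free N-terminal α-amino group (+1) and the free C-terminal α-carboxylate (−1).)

At pH ~7.4 the Lys and Arg side chains are protonated (+1), the Asp and Glu side chains are deprotonated (−1), and with His taken as neutral all other side chains carry no charge.
Positive (K, R): K4, K6, K16, K19, R20, K21 → +6.
Negative (D, E): D8, D9, D10, E13, E15, E22 → −6.
The N-terminus (+1) and C-terminus (−1) cancel.
Net charge = (+6) + (−6) = 0.

0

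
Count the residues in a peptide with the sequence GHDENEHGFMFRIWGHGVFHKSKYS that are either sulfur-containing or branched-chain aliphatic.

3

Sulfur-containing: C, M. Branched-chain aliphatic: I, L, V.
Sulfur-containing residues here: M10 (1).
Branched-chain aliphatic residues here: I13, V18 (2).
The two groups share no amino acid, so total = 1 + 2 = 3.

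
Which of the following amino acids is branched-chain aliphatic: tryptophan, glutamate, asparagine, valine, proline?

valine

V, L, and I make up the branched-chain aliphatic group.
Of the listed options, only valine belongs to this group.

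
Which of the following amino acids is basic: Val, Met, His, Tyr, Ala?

K, R, and H are the three residues with basic side chains (ε-amine, guanidinium, and imidazole respectively).
Of the listed options, only His belongs to this group.

His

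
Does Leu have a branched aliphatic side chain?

The BCAAs are Val, Leu, and Ile — aliphatic side chains with a branch point.
Leucine is in this group.

Yes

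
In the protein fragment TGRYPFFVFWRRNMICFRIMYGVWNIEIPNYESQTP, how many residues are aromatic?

9

The aromatic amino acids are Phe (F, benzyl), Trp (W, indole), and Tyr (Y, phenol).
Matching residues: Y4, F6, F7, F9, W10, F17, Y21, W24, Y31.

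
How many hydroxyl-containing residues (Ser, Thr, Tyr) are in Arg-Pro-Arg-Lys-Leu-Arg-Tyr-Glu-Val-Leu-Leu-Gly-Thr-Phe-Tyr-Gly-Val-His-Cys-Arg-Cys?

3

Matching residues: Tyr7, Thr13, Tyr15.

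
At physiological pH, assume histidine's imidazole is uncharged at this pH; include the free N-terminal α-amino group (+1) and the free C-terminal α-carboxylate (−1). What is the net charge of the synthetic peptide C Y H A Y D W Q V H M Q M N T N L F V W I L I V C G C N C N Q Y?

-1

The side chains ionized at physiological pH are Lys/Arg (+1) and Asp/Glu (−1); with His treated as neutral, nothing else contributes.
Positive (K, R): none → +0.
Negative (D, E): D6 → −1.
The N-terminus (+1) and C-terminus (−1) cancel.
Net charge = (+0) + (−1) = −1.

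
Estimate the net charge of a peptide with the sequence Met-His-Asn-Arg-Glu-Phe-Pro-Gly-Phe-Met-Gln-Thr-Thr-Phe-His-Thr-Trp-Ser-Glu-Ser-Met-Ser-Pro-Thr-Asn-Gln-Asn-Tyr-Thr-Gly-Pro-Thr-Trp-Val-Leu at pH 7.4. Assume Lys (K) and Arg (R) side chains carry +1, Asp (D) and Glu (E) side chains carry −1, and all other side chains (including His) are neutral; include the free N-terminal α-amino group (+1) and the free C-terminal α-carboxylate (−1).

Positive (K, R): Arg4 → +1.
Negative (D, E): Glu5, Glu19 → −2.
The N-terminus (+1) and C-terminus (−1) cancel.
Net charge = (+1) + (−2) = −1.

-1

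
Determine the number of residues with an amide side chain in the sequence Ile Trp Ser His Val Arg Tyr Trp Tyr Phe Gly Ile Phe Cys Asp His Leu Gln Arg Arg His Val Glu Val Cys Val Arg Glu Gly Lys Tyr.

1

The amide-side-chain residues are Asn (N) and Gln (Q).
Matching residues: Gln18.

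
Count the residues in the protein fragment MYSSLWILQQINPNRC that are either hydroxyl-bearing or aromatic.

4

Hydroxyl-bearing: S, T, Y. Aromatic: F, W, Y.
Hydroxyl-bearing residues here: Y2, S3, S4 (3).
Aromatic residues here: Y2, W6 (2).
Y is in both groups, so the 1 Y residue must not be double-counted.
Total = 3 + 2 − 1 = 4.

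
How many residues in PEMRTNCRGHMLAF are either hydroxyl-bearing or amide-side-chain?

Hydroxyl-bearing: S, T, Y. Amide-side-chain: N, Q.
Hydroxyl-bearing residues here: T5 (1).
Amide-side-chain residues here: N6 (1).
The two groups share no amino acid, so total = 1 + 1 = 2.

2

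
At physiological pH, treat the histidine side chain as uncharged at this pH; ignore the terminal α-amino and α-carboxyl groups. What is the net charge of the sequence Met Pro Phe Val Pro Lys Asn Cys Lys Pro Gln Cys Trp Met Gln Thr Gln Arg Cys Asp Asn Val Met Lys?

+3

At pH ~7.4 the Lys and Arg side chains are protonated (+1), the Asp and Glu side chains are deprotonated (−1), and with His taken as neutral all other side chains carry no charge.
Positive (K, R): Lys6, Lys9, Arg18, Lys24 → +4.
Negative (D, E): Asp20 → −1.
Net charge = (+4) + (−1) = +3.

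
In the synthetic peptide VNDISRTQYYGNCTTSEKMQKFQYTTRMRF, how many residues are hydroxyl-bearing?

10

The –OH-bearing residues are Ser, Thr (aliphatic alcohols), and Tyr (phenol).
Matching residues: S5, T7, Y9, Y10, T14, T15, S16, Y24, T25, T26.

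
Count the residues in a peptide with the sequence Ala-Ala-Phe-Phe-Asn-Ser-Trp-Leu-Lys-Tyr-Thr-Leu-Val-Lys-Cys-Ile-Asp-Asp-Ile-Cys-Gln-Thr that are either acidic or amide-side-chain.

4

Acidic: D, E. Amide-side-chain: N, Q.
Acidic residues here: Asp17, Asp18 (2).
Amide-side-chain residues here: Asn5, Gln21 (2).
The two groups share no amino acid, so total = 2 + 2 = 4.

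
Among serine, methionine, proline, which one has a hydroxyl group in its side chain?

The –OH-bearing residues are Ser, Thr (aliphatic alcohols), and Tyr (phenol).
Of the listed options, only serine belongs to this group.

serine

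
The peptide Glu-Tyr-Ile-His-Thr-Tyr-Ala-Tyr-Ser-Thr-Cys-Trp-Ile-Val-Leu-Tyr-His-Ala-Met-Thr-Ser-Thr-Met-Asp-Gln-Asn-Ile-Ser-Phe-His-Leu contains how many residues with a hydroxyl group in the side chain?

The –OH-bearing residues are Ser, Thr (aliphatic alcohols), and Tyr (phenol).
Matching residues: Tyr2, Thr5, Tyr6, Tyr8, Ser9, Thr10, Tyr16, Thr20, Ser21, Thr22, Ser28.

11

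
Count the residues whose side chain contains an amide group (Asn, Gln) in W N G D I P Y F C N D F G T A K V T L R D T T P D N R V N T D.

Matching residues: N2, N10, N26, N29.

4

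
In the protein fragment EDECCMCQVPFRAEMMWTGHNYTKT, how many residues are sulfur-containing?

The sulfur-bearing residues are cysteine (–SH) and methionine (–S–CH₃).
Matching residues: C4, C5, M6, C7, M15, M16.

6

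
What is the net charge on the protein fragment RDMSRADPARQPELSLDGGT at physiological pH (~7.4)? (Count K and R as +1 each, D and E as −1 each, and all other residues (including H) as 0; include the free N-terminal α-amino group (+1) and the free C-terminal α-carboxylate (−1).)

Positive (K, R): R1, R5, R10 → +3.
Negative (D, E): D2, D7, E13, D17 → −4.
The N-terminus (+1) and C-terminus (−1) cancel.
Net charge = (+3) + (−4) = −1.

-1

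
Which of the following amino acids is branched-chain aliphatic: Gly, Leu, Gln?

Leu

The BCAAs are Val, Leu, and Ile — aliphatic side chains with a branch point.
Of the listed options, only Leu belongs to this group.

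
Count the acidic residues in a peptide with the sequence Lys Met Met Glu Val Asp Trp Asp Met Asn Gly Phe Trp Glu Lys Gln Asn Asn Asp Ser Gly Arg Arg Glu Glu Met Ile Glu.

8

Aspartate (D) and glutamate (E) have carboxylic-acid side chains and are the acidic amino acids.
Matching residues: Glu4, Asp6, Asp8, Glu14, Asp19, Glu24, Glu25, Glu28.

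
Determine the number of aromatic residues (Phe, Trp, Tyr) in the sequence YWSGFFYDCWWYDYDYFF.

Matching residues: Y1, W2, F5, F6, Y7, W10, W11, Y12, Y14, Y16, F17, F18.

12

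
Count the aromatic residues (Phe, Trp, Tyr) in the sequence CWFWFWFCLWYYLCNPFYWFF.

Matching residues: W2, F3, W4, F5, W6, F7, W10, Y11, Y12, F17, Y18, W19, F20, F21.

14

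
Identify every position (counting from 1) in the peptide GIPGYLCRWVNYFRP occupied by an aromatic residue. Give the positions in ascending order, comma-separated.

5, 9, 12, 13

F, W, and Y each carry an aromatic ring on the side chain.
Matching residues: Y5, W9, Y12, F13.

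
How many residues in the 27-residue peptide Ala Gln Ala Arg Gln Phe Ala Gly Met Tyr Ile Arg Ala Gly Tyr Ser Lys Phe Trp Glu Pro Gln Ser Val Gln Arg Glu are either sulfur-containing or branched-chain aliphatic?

Sulfur-containing: C, M. Branched-chain aliphatic: I, L, V.
Sulfur-containing residues here: Met9 (1).
Branched-chain aliphatic residues here: Ile11, Val24 (2).
The two groups share no amino acid, so total = 1 + 2 = 3.

3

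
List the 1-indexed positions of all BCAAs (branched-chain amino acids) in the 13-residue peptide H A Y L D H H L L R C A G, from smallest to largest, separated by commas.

V, L, and I make up the branched-chain aliphatic group.
Matching residues: L4, L8, L9.

4, 8, 9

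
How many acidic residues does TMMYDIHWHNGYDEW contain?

Only D (aspartate) and E (glutamate) carry a side-chain carboxylic acid.
Matching residues: D5, D13, E14.

3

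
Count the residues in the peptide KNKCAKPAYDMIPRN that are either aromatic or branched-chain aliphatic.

Aromatic: F, W, Y. Branched-chain aliphatic: I, L, V.
Aromatic residues here: Y9 (1).
Branched-chain aliphatic residues here: I12 (1).
The two groups share no amino acid, so total = 1 + 1 = 2.

2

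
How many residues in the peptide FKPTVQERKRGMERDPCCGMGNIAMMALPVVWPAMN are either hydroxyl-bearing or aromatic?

Hydroxyl-bearing: S, T, Y. Aromatic: F, W, Y.
Hydroxyl-bearing residues here: T4 (1).
Aromatic residues here: F1, W32 (2).
(Y belongs to both groups, but none appear in this sequence.) Total = 1 + 2 = 3.

3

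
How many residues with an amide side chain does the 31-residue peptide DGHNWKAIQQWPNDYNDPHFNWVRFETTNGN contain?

8

Only N (asparagine) and Q (glutamine) carry a side-chain carboxamide.
Matching residues: N4, Q9, Q10, N13, N16, N21, N29, N31.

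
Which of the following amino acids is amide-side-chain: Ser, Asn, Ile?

Asn

Only N (asparagine) and Q (glutamine) carry a side-chain carboxamide.
Of the listed options, only Asn belongs to this group.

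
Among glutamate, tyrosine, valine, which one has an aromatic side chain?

tyrosine

F, W, and Y each carry an aromatic ring on the side chain.
Of the listed options, only tyrosine belongs to this group.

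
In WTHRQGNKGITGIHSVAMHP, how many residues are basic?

Lysine (K), arginine (R), and histidine (H) have basic, nitrogen-containing side chains.
Matching residues: H3, R4, K8, H14, H19.

5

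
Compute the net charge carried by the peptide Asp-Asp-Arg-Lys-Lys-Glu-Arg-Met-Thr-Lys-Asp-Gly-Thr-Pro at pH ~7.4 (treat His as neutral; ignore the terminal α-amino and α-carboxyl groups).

Near pH 7.4, K and R contribute +1 each, D and E contribute −1 each, and every other side chain (His included, as stated) is uncharged.
Positive (K, R): Arg3, Lys4, Lys5, Arg7, Lys10 → +5.
Negative (D, E): Asp1, Asp2, Glu6, Asp11 → −4.
Net charge = (+5) + (−4) = +1.

+1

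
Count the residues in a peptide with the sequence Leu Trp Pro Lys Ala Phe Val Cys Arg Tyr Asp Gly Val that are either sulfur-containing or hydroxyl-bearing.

Sulfur-containing: C, M. Hydroxyl-bearing: S, T, Y.
Sulfur-containing residues here: Cys8 (1).
Hydroxyl-bearing residues here: Tyr10 (1).
The two groups share no amino acid, so total = 1 + 1 = 2.

2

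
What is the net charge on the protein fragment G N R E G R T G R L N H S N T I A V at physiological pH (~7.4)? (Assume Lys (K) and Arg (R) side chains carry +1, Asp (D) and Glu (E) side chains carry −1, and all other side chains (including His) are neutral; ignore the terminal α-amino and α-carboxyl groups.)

+2

Positive (K, R): R3, R6, R9 → +3.
Negative (D, E): E4 → −1.
Net charge = (+3) + (−1) = +2.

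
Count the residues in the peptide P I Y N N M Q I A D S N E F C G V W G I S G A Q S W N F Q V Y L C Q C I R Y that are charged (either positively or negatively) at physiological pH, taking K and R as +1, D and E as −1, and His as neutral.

Charged side chains at pH ~7.4: K, R (positive); D, E (negative).
Matching residues: D10, E13, R37.

3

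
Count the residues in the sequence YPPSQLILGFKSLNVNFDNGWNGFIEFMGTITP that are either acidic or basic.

Acidic: D, E. Basic: H, K, R.
Acidic residues here: D18, E26 (2).
Basic residues here: K11 (1).
The two groups share no amino acid, so total = 2 + 1 = 3.

3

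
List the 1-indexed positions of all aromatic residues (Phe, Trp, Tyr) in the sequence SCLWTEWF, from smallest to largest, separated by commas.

Matching residues: W4, W7, F8.

4, 7, 8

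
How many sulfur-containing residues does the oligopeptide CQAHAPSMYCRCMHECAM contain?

Only Cys (C) and Met (M) have a sulfur atom in the side chain.
Matching residues: C1, M8, C10, C12, M13, C16, M18.

7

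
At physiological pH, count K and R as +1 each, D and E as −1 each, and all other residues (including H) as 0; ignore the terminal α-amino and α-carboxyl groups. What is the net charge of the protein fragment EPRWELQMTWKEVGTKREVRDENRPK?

Positive (K, R): R3, K11, K16, R17, R20, R24, K26 → +7.
Negative (D, E): E1, E5, E12, E18, D21, E22 → −6.
Net charge = (+7) + (−6) = +1.

+1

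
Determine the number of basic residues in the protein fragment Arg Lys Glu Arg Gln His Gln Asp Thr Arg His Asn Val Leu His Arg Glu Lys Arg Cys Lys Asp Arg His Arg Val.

Lysine (K), arginine (R), and histidine (H) have basic, nitrogen-containing side chains.
Matching residues: Arg1, Lys2, Arg4, His6, Arg10, His11, His15, Arg16, Lys18, Arg19, Lys21, Arg23, His24, Arg25.

14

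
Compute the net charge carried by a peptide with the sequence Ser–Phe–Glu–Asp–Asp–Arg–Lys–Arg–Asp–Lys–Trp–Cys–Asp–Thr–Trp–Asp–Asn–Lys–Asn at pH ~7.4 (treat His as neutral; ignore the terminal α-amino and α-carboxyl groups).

-1

The side chains ionized at physiological pH are Lys/Arg (+1) and Asp/Glu (−1); with His treated as neutral, nothing else contributes.
Positive (K, R): Arg6, Lys7, Arg8, Lys10, Lys18 → +5.
Negative (D, E): Glu3, Asp4, Asp5, Asp9, Asp13, Asp16 → −6.
Net charge = (+5) + (−6) = −1.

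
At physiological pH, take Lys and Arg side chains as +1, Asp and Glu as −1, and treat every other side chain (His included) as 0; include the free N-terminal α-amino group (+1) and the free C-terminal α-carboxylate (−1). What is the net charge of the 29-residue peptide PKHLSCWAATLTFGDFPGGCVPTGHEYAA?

-1

Positive (K, R): K2 → +1.
Negative (D, E): D15, E26 → −2.
The N-terminus (+1) and C-terminus (−1) cancel.
Net charge = (+1) + (−2) = −1.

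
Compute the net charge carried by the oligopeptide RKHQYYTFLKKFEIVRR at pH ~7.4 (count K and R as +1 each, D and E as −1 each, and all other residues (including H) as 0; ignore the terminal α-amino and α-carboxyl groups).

+5

Positive (K, R): R1, K2, K10, K11, R16, R17 → +6.
Negative (D, E): E13 → −1.
Net charge = (+6) + (−1) = +5.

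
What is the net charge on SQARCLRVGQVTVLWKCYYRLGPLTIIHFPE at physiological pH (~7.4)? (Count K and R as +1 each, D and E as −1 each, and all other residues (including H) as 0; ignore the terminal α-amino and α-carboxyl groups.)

Positive (K, R): R4, R7, K16, R20 → +4.
Negative (D, E): E31 → −1.
Net charge = (+4) + (−1) = +3.

+3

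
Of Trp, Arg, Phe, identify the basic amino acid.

Arg

The basic amino acids are Lys (K), Arg (R), and His (H).
Of the listed options, only Arg belongs to this group.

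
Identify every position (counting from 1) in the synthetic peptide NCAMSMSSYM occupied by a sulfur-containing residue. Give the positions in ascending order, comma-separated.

2, 4, 6, 10

Only Cys (C) and Met (M) have a sulfur atom in the side chain.
Matching residues: C2, M4, M6, M10.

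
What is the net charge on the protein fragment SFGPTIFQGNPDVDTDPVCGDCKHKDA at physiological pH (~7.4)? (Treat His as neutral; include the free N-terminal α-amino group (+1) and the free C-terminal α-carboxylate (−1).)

Near pH 7.4, K and R contribute +1 each, D and E contribute −1 each, and every other side chain (His included, as stated) is uncharged.
Positive (K, R): K23, K25 → +2.
Negative (D, E): D12, D14, D16, D21, D26 → −5.
The N-terminus (+1) and C-terminus (−1) cancel.
Net charge = (+2) + (−5) = −3.

-3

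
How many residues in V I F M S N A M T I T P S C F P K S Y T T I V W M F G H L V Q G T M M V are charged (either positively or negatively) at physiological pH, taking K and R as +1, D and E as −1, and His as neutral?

1

Charged side chains at pH ~7.4: K, R (positive); D, E (negative).
Matching residues: K17.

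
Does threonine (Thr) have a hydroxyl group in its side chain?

S, T, and Y are the three residues with a side-chain hydroxyl.
Threonine is in this group.

Yes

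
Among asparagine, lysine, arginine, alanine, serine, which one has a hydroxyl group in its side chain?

The –OH-bearing residues are Ser, Thr (aliphatic alcohols), and Tyr (phenol).
Of the listed options, only serine belongs to this group.

serine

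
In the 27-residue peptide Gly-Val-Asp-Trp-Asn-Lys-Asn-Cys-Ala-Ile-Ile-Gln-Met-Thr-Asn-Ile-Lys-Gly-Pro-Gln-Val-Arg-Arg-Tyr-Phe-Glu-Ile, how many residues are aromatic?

3

Phenylalanine (F), tryptophan (W), and tyrosine (Y) have aromatic ring side chains.
Matching residues: Trp4, Tyr24, Phe25.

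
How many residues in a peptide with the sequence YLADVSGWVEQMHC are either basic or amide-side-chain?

Basic: H, K, R. Amide-side-chain: N, Q.
Basic residues here: H13 (1).
Amide-side-chain residues here: Q11 (1).
The two groups share no amino acid, so total = 1 + 1 = 2.

2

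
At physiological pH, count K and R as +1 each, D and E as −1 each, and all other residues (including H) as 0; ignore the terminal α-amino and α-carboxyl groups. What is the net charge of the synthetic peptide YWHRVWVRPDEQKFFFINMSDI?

Positive (K, R): R4, R8, K13 → +3.
Negative (D, E): D10, E11, D21 → −3.
Net charge = (+3) + (−3) = 0.

0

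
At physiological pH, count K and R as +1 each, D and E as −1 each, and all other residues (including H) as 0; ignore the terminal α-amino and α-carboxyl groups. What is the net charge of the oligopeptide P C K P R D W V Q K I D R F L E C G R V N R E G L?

+2

Positive (K, R): K3, R5, K10, R13, R19, R22 → +6.
Negative (D, E): D6, D12, E16, E23 → −4.
Net charge = (+6) + (−4) = +2.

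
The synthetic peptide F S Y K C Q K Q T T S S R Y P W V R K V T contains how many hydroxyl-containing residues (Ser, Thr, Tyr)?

8

Matching residues: S2, Y3, T9, T10, S11, S12, Y14, T21.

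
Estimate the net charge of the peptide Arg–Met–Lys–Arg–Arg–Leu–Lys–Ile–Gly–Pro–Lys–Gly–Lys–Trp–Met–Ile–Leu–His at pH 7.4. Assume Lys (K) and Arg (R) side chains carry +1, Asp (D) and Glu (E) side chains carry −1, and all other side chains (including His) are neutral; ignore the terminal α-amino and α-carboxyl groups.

+7

Positive (K, R): Arg1, Lys3, Arg4, Arg5, Lys7, Lys11, Lys13 → +7.
Negative (D, E): none → −0.
Net charge = (+7) + (−0) = +7.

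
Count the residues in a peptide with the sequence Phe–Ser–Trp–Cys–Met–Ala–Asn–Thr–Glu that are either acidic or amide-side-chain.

Acidic: D, E. Amide-side-chain: N, Q.
Acidic residues here: Glu9 (1).
Amide-side-chain residues here: Asn7 (1).
The two groups share no amino acid, so total = 1 + 1 = 2.

2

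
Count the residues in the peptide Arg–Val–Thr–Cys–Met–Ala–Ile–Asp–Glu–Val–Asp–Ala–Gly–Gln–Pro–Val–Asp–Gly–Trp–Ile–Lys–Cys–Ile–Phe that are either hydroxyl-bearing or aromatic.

3

Hydroxyl-bearing: S, T, Y. Aromatic: F, W, Y.
Hydroxyl-bearing residues here: Thr3 (1).
Aromatic residues here: Trp19, Phe24 (2).
(Y belongs to both groups, but none appear in this sequence.) Total = 1 + 2 = 3.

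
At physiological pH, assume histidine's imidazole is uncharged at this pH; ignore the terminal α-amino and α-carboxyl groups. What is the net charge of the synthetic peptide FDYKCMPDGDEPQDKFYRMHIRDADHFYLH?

At pH ~7.4 the Lys and Arg side chains are protonated (+1), the Asp and Glu side chains are deprotonated (−1), and with His taken as neutral all other side chains carry no charge.
Positive (K, R): K4, K15, R18, R22 → +4.
Negative (D, E): D2, D8, D10, E11, D14, D23, D25 → −7.
Net charge = (+4) + (−7) = −3.

-3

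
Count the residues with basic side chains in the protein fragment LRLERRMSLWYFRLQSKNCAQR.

The basic amino acids are Lys (K), Arg (R), and His (H).
Matching residues: R2, R5, R6, R13, K17, R22.

6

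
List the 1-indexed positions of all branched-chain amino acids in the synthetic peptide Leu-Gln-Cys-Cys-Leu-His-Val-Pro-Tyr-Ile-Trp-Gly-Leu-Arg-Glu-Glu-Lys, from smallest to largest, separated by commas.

1, 5, 7, 10, 13

The BCAAs are Val, Leu, and Ile — aliphatic side chains with a branch point.
Matching residues: Leu1, Leu5, Val7, Ile10, Leu13.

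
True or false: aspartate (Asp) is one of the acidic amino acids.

Aspartate (D) and glutamate (E) have carboxylic-acid side chains and are the acidic amino acids.
Aspartate is in this group.

True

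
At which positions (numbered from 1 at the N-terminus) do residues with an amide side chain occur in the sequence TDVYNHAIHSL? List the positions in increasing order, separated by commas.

The amide-side-chain residues are Asn (N) and Gln (Q).
Matching residues: N5.

5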